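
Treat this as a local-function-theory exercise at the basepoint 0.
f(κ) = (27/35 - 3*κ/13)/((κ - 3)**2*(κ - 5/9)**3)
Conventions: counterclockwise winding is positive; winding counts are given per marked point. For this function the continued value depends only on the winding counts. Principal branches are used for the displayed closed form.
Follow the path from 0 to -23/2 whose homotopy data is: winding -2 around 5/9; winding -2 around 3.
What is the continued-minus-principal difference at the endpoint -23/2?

Continued minus principal equals 0.

The function is rational, hence single-valued: continuing it around any pole returns the same value, so the difference is 0.


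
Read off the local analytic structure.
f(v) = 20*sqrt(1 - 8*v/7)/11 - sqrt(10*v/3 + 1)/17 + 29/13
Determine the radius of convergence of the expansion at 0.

The radius of convergence is 3/10.

Branch term (20/11)*sqrt(1 - v/(7/8)): its argument vanishes at v = 7/8, a square-root branch point, modulus 7/8.
Branch term (-1/17)*sqrt(1 - v/(-3/10)): its argument vanishes at v = -3/10, a square-root branch point, modulus 3/10.
The radius of convergence is the smallest modulus among the singular points: 3/10.


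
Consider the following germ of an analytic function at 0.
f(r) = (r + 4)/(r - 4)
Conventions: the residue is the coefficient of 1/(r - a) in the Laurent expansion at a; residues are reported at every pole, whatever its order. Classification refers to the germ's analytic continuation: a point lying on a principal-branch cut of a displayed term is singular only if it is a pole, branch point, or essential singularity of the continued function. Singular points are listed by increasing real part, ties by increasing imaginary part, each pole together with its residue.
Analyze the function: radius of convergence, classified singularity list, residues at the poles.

Radius of convergence at 0: 4.
At 4: a pole of order 1; residue 8.

Denominator factor (r - 4): pole of order 1 at 4, modulus 4.
The radius of convergence is the smallest modulus among the singular points: 4.
At the order-1 pole 4 set g(r) = (r - (4))*f(r) = r + 4.
Simple pole: residue = g(a) at a = 4, which is 8.


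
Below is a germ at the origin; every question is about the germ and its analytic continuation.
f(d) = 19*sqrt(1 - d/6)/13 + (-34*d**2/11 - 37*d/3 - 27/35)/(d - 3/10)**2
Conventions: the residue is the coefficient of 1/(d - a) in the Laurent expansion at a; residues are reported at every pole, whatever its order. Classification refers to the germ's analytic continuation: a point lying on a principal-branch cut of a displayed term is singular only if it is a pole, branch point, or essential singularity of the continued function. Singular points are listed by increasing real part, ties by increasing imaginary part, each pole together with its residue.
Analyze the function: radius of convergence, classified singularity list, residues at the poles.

Radius of convergence at 0: 3/10.
At 3/10: a pole of order 2; residue -2341/165.
At 6: an algebraic (square-root) branch point.

Denominator factor (d - 3/10)^2: pole of order 2 at 3/10, modulus 3/10.
Branch term (19/13)*sqrt(1 - d/(6)): its argument vanishes at d = 6, a square-root branch point, modulus 6.
The radius of convergence is the smallest modulus among the singular points: 3/10.
The branch term is analytic at 3/10 and contributes nothing to the residue; only the rational part matters.
At the order-2 pole 3/10 set g(d) = (d - (3/10))^2*(rational part) = -34*d**2/11 - 37*d/3 - 27/35.
Order-2 pole: residue = g'(a); g'(3/10) = -2341/165, so the residue is -2341/165.
List the singular points by increasing real part (a conjugate pair: the negative imaginary part first).


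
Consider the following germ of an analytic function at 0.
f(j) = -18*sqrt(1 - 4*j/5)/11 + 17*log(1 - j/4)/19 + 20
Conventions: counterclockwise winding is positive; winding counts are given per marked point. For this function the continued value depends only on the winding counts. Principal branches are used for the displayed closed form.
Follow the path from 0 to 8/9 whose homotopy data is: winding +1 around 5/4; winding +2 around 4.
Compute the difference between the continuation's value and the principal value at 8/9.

Continued minus principal equals ((12/55)*sqrt(65)) + ((68/19)*pi)*i.

The rational part is single-valued and drops out of the difference; each branch term changes only by its own monodromy.
(17/19)*log(1 - j/(4)): each positive loop around 4 adds 2*pi*i to the log, so winding +2 contributes (17/19)*(2)*2*pi*i = (68/19)*pi*i.
(-18/11)*sqrt(1 - j/(5/4)): winding +1 is odd, the square root flips sign, contributing -2*(-18/11)*sqrt(1 - (8/9)/(5/4)) = -2*(-18/11)*sqrt(13/45) = (12/55)*sqrt(65).
Summing the contributions at j = 8/9 gives ((12/55)*sqrt(65)) + ((68/19)*pi)*i.


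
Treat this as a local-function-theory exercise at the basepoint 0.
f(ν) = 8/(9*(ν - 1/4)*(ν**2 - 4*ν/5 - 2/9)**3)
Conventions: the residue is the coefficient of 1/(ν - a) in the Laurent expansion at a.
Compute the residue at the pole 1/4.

At the order-1 pole 1/4 set g(ν) = (ν - (1/4))*f(ν) = 8/(9*(ν**2 - 4*ν/5 - 2/9)**3).
Simple pole: residue = g(a) at a = 1/4, which is -331776000/17373979.

The residue is -331776000/17373979.


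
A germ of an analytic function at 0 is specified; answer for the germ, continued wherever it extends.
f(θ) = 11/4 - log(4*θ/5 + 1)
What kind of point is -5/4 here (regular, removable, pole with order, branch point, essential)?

The term (-1)*log(1 - θ/(-5/4)) has argument 1 - -5/4/(-5/4) = 0 at -5/4: a logarithmic (infinitely-sheeted) branch point; the remaining terms are analytic or single-valued there.

The point is a logarithmic branch point.


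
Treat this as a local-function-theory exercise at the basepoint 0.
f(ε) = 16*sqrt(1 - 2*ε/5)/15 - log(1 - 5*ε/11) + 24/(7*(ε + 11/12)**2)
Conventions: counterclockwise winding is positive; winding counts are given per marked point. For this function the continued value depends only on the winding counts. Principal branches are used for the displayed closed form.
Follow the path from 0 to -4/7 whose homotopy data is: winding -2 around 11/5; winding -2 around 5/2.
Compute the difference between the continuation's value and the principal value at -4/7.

The rational part is single-valued and drops out of the difference; each branch term changes only by its own monodromy.
(16/15)*sqrt(1 - ε/(5/2)): winding -2 is even, the square root returns to the same sheet, contribution 0.
(-1)*log(1 - ε/(11/5)): each positive loop around 11/5 adds 2*pi*i to the log, so winding -2 contributes (-1)*(-2)*2*pi*i = (4)*pi*i.
Summing the contributions at ε = -4/7 gives (4)*pi*i.

Continued minus principal equals (4)*pi*i.


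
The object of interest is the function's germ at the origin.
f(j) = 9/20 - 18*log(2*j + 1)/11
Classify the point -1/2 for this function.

The term (-18/11)*log(1 - j/(-1/2)) has argument 1 - -1/2/(-1/2) = 0 at -1/2: a logarithmic (infinitely-sheeted) branch point; the remaining terms are analytic or single-valued there.

The point is a logarithmic branch point.


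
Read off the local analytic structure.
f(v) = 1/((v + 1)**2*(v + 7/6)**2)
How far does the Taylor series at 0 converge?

The radius of convergence is 1.

Denominator factor (v + 7/6)^2: pole of order 2 at -7/6, modulus 7/6.
Denominator factor (v + 1)^2: pole of order 2 at -1, modulus 1.
The radius of convergence is the smallest modulus among the singular points: 1.


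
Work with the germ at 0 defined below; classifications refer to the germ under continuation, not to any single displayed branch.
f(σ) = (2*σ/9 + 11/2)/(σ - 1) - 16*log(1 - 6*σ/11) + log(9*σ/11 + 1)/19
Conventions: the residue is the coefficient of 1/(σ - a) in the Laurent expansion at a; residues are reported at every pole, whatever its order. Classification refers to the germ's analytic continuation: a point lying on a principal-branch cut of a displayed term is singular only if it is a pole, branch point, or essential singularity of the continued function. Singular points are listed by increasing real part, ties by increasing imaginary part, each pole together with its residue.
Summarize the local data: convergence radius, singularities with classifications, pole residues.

Radius of convergence at 0: 1.
At -11/9: a logarithmic branch point.
At 1: a pole of order 1; residue 103/18.
At 11/6: a logarithmic branch point.

Denominator factor (σ - 1): pole of order 1 at 1, modulus 1.
Branch term (1/19)*log(1 - σ/(-11/9)): its argument vanishes at σ = -11/9, a logarithmic branch point, modulus 11/9.
Branch term (-16)*log(1 - σ/(11/6)): its argument vanishes at σ = 11/6, a logarithmic branch point, modulus 11/6.
The radius of convergence is the smallest modulus among the singular points: 1.
The branch terms are analytic at 1 and contribute nothing to the residue; only the rational part matters.
At the order-1 pole 1 set g(σ) = (σ - (1))*(rational part) = 2*σ/9 + 11/2.
Simple pole: residue = g(a) at a = 1, which is 103/18.
List the singular points by increasing real part (a conjugate pair: the negative imaginary part first).


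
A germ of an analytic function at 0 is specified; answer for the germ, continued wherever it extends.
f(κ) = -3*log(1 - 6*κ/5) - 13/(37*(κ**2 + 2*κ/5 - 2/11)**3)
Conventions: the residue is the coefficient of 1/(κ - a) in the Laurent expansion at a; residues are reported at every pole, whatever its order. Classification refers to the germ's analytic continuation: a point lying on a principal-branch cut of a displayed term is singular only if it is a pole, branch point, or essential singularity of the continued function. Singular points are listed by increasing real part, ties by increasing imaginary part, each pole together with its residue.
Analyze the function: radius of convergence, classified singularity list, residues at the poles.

Radius of convergence at 0: -1/5 + (1/55)*sqrt(671).
At -1/5 - (1/55)*sqrt(671): a pole of order 3; residue (14746875/134372752)*sqrt(671).
At -1/5 + (1/55)*sqrt(671): a pole of order 3; residue -(14746875/134372752)*sqrt(671).
At 5/6: a logarithmic branch point.

Denominator factor (κ**2 + 2*κ/5 - 2/11)^3: discriminant 244/275, real irrational roots -1/5 + (1/55)*sqrt(671) and -1/5 - (1/55)*sqrt(671); poles of order 3, moduli -1/5 + (1/55)*sqrt(671) and 1/5 + (1/55)*sqrt(671).
Branch term (-3)*log(1 - κ/(5/6)): its argument vanishes at κ = 5/6, a logarithmic branch point, modulus 5/6.
The radius of convergence is the smallest modulus among the singular points: -1/5 + (1/55)*sqrt(671).
The branch term is analytic at -1/5 - (1/55)*sqrt(671) and contributes nothing to the residue; only the rational part matters.
The factor κ**2 + 2*κ/5 - 2/11 splits as (κ - a)(κ - a') with a = -1/5 - (1/55)*sqrt(671), a' = -1/5 + (1/55)*sqrt(671). At the order-3 pole a set g(κ) = (κ - a)^3*(rational part) = [-13/37] / (κ - a')^3.
Order-3 pole: residue = g''(a)/2; g''(-1/5 - (1/55)*sqrt(671)) = (14746875/67186376)*sqrt(671), so the residue is (14746875/134372752)*sqrt(671).
The branch term is analytic at -1/5 + (1/55)*sqrt(671) and contributes nothing to the residue; only the rational part matters.
The factor κ**2 + 2*κ/5 - 2/11 splits as (κ - a)(κ - a') with a = -1/5 + (1/55)*sqrt(671), a' = -1/5 - (1/55)*sqrt(671). At the order-3 pole a set g(κ) = (κ - a)^3*(rational part) = [-13/37] / (κ - a')^3.
Order-3 pole: residue = g''(a)/2; g''(-1/5 + (1/55)*sqrt(671)) = -(14746875/67186376)*sqrt(671), so the residue is -(14746875/134372752)*sqrt(671).
List the singular points by increasing real part (a conjugate pair: the negative imaginary part first).


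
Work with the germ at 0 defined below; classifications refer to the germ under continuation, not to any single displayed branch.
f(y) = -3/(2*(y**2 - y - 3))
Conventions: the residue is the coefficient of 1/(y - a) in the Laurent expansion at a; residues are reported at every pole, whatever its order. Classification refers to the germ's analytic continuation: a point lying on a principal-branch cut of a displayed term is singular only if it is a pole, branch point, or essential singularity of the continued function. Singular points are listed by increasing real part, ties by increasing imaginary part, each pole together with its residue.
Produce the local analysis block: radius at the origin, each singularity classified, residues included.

Denominator factor (y**2 - y - 3): discriminant 13, real irrational roots 1/2 + (1/2)*sqrt(13) and 1/2 - (1/2)*sqrt(13); poles of order 1, moduli 1/2 + (1/2)*sqrt(13) and -1/2 + (1/2)*sqrt(13).
The radius of convergence is the smallest modulus among the singular points: -1/2 + (1/2)*sqrt(13).
The factor y**2 - y - 3 splits as (y - a)(y - a') with a = 1/2 - (1/2)*sqrt(13), a' = 1/2 + (1/2)*sqrt(13). At the order-1 pole a set g(y) = (y - a)*f(y) = [-3/2] / (y - a').
Simple pole: residue = g(a) at a = 1/2 - (1/2)*sqrt(13), which is (3/26)*sqrt(13).
The factor y**2 - y - 3 splits as (y - a)(y - a') with a = 1/2 + (1/2)*sqrt(13), a' = 1/2 - (1/2)*sqrt(13). At the order-1 pole a set g(y) = (y - a)*f(y) = [-3/2] / (y - a').
Simple pole: residue = g(a) at a = 1/2 + (1/2)*sqrt(13), which is -(3/26)*sqrt(13).
List the singular points by increasing real part (a conjugate pair: the negative imaginary part first).

Radius of convergence at 0: -1/2 + (1/2)*sqrt(13).
At 1/2 - (1/2)*sqrt(13): a pole of order 1; residue (3/26)*sqrt(13).
At 1/2 + (1/2)*sqrt(13): a pole of order 1; residue -(3/26)*sqrt(13).


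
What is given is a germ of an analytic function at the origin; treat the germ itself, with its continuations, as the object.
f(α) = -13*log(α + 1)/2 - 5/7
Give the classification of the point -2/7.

The point is a regular point.

There is no denominator, hence no pole anywhere.
Branch term log(1 - α/(-1)): argument at -2/7 is 5/7, nonzero, so -2/7 is not its branch point (a point on a principal cut is still regular for the continued germ).
So the germ continues analytically to -2/7.


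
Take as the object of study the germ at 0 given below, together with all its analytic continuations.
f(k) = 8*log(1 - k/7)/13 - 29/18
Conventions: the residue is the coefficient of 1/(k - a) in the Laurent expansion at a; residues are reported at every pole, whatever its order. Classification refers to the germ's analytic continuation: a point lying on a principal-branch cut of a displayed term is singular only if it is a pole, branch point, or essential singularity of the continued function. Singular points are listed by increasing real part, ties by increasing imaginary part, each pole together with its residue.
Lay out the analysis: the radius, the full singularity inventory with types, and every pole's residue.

Branch term (8/13)*log(1 - k/(7)): its argument vanishes at k = 7, a logarithmic branch point, modulus 7.
The radius of convergence is the smallest modulus among the singular points: 7.

Radius of convergence at 0: 7.
At 7: a logarithmic branch point.


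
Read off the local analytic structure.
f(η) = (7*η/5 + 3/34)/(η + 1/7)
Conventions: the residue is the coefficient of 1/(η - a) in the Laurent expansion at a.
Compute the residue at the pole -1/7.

At the order-1 pole -1/7 set g(η) = (η - (-1/7))*f(η) = 7*η/5 + 3/34.
Simple pole: residue = g(a) at a = -1/7, which is -19/170.

The residue is -19/170.


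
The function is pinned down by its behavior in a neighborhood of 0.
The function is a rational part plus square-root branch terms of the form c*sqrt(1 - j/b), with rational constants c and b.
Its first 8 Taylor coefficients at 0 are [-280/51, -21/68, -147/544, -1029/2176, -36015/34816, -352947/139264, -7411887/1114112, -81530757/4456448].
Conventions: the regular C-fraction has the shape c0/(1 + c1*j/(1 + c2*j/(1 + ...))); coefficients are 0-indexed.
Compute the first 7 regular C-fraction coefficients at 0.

The regular C-fraction coefficients are [-280/51, -9/160, -131/160, -245/262, -427/524, -917/976, -791/976].

Taylor coefficients (read off): a_0 = -280/51, a_1 = -21/68, a_2 = -147/544, a_3 = -1029/2176, a_4 = -36015/34816, a_5 = -352947/139264, a_6 = -7411887/1114112.
c0 = a_0 = -280/51. Peel one level at a time: if S = 1 + c*j/S' with S'(0) = 1, then c is the j-coefficient of S and S' = c*j/(S - 1).
S_1 = c0/f = 1 + (-9/160)*j + (-1179/25600)*j^2 + ...; c1 = -9/160.
S_2 = c1*j/(S_1 - 1) = 1 + (-131/160)*j + (-49/64)*j^2 + ...; c2 = -131/160.
S_3 = c2*j/(S_2 - 1) = 1 + (-245/262)*j + (-104615/137288)*j^2 + ...; c3 = -245/262.
S_4 = c3*j/(S_3 - 1) = 1 + (-427/524)*j + (-49/64)*j^2 + ...; c4 = -427/524.
S_5 = c4*j/(S_4 - 1) = 1 + (-917/976)*j + (-725347/952576)*j^2 + ...; c5 = -917/976.
S_6 = c5*j/(S_5 - 1) = 1 + (-791/976)*j + ...; c6 = -791/976.


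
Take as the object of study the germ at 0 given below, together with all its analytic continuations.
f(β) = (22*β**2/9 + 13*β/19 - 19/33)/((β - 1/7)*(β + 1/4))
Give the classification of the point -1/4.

The point is a pole of order 1.

The denominator factor β + 1/4 vanishes at -1/4 and appears to the power 1; the numerator there equals -8939/15048, nonzero, and no other factor vanishes.
Hence a pole whose order is the multiplicity, 1.


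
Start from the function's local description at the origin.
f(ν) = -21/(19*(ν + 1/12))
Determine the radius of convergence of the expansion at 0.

Denominator factor (ν + 1/12): pole of order 1 at -1/12, modulus 1/12.
The radius of convergence is the smallest modulus among the singular points: 1/12.

The radius of convergence is 1/12.


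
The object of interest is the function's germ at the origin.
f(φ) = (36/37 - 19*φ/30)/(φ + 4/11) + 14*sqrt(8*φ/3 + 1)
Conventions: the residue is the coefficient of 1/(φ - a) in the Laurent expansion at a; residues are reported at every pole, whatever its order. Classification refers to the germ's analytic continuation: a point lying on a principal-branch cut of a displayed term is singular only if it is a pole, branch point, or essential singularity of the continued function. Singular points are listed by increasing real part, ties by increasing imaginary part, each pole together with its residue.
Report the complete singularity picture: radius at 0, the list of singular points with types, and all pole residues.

Denominator factor (φ + 4/11): pole of order 1 at -4/11, modulus 4/11.
Branch term (14)*sqrt(1 - φ/(-3/8)): its argument vanishes at φ = -3/8, a square-root branch point, modulus 3/8.
The radius of convergence is the smallest modulus among the singular points: 4/11.
The branch term is analytic at -4/11 and contributes nothing to the residue; only the rational part matters.
At the order-1 pole -4/11 set g(φ) = (φ - (-4/11))*(rational part) = 36/37 - 19*φ/30.
Simple pole: residue = g(a) at a = -4/11, which is 7346/6105.
List the singular points by increasing real part (a conjugate pair: the negative imaginary part first).

Radius of convergence at 0: 4/11.
At -3/8: an algebraic (square-root) branch point.
At -4/11: a pole of order 1; residue 7346/6105.


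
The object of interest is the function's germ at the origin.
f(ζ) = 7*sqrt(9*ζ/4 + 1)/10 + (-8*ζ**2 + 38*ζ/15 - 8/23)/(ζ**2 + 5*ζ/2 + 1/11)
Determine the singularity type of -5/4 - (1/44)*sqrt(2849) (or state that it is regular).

The point is a pole of order 1.

The denominator factor ζ**2 + 5*ζ/2 + 1/11 vanishes at -5/4 - (1/44)*sqrt(2849) and appears to the power 1; the numerator there equals -42181/1518 - (169/330)*sqrt(2849), nonzero, and no other factor vanishes.
The branch terms are analytic at this point.
Hence a pole whose order is the multiplicity, 1.


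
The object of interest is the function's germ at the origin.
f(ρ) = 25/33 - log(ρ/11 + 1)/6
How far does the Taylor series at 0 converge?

The radius of convergence is 11.

Branch term (-1/6)*log(1 - ρ/(-11)): its argument vanishes at ρ = -11, a logarithmic branch point, modulus 11.
The radius of convergence is the smallest modulus among the singular points: 11.


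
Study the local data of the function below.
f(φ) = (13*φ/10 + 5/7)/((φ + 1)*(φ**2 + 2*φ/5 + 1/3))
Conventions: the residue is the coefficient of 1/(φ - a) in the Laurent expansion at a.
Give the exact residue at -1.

At the order-1 pole -1 set g(φ) = (φ - (-1))*f(φ) = (13*φ/10 + 5/7)/(φ**2 + 2*φ/5 + 1/3).
Simple pole: residue = g(a) at a = -1, which is -123/196.

The residue is -123/196.


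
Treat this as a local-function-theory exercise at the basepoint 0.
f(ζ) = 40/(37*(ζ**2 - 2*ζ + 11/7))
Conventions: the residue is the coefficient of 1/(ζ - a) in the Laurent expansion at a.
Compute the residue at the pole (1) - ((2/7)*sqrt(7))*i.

The residue is ((10/37)*sqrt(7))*i.

The factor ζ**2 - 2*ζ + 11/7 splits as (ζ - a)(ζ - a') with a = (1) - ((2/7)*sqrt(7))*i, a' = (1) + ((2/7)*sqrt(7))*i. At the order-1 pole a set g(ζ) = (ζ - a)*f(ζ) = [40/37] / (ζ - a').
Simple pole: residue = g(a) at a = (1) - ((2/7)*sqrt(7))*i, which is ((10/37)*sqrt(7))*i.


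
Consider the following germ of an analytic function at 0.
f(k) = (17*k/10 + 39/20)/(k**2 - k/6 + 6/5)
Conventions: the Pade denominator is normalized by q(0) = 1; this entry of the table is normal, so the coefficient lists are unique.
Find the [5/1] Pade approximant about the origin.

The Pade approximant has numerator coefficients [13/8, 339838943/159256038, -16702105/26542673, -49519590/26542673, 7040700/26542673, 42244200/26542673]; denominator coefficients [1, 289044995/955536228].

Taylor coefficients needed (expand at 0): a_0 = 13/8, a_1 = 473/288, a_2 = -11675/10368, a_3 = -569215/373248, a_4 = 9762925/13436928, a_5 = 663566825/483729408, a_6 = -7226124875/17414258688.
Write the denominator as Q(k) = 1 + q1*k. Requiring Q*f - P = O(k^7) with deg P <= 5 kills the coefficients of k^6..k^6 in Q*f:
  k^6: a_6 + q1*a_5 = 0, i.e. -7226124875/17414258688 + (663566825/483729408)*q1 = 0.
Solving this linear system: q1 = 289044995/955536228.
The numerator is Q*f truncated at degree 5: P0 = a_0 = 13/8; P1 = a_1 + q1*a_0 = 339838943/159256038; P2 = a_2 + q1*a_1 = -16702105/26542673; P3 = a_3 + q1*a_2 = -49519590/26542673; P4 = a_4 + q1*a_3 = 7040700/26542673; P5 = a_5 + q1*a_4 = 42244200/26542673.


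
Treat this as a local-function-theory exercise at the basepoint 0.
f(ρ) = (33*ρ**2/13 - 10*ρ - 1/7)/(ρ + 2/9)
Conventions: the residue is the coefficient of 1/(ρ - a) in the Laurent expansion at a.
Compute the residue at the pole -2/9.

At the order-1 pole -2/9 set g(ρ) = (ρ - (-2/9))*f(ρ) = 33*ρ**2/13 - 10*ρ - 1/7.
Simple pole: residue = g(a) at a = -2/9, which is 5417/2457.

The residue is 5417/2457.


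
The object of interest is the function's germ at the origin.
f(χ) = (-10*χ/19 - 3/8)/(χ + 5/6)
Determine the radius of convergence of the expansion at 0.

The radius of convergence is 5/6.

Denominator factor (χ + 5/6): pole of order 1 at -5/6, modulus 5/6.
The radius of convergence is the smallest modulus among the singular points: 5/6.


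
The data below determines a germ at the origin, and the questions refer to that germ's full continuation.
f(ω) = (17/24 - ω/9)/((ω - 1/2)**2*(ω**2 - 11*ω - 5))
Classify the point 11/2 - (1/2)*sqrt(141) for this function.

The point is a pole of order 1.

The denominator factor ω**2 - 11*ω - 5 vanishes at 11/2 - (1/2)*sqrt(141) and appears to the power 1; the numerator there equals 7/72 + (1/18)*sqrt(141), nonzero, and no other factor vanishes.
Hence a pole whose order is the multiplicity, 1.


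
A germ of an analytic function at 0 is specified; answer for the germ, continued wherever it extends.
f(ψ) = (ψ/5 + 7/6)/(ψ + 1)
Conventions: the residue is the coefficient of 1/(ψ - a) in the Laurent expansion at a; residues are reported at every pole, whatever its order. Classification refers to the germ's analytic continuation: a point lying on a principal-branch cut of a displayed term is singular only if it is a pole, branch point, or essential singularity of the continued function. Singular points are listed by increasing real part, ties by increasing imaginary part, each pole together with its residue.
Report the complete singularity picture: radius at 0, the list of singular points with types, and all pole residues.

Denominator factor (ψ + 1): pole of order 1 at -1, modulus 1.
The radius of convergence is the smallest modulus among the singular points: 1.
At the order-1 pole -1 set g(ψ) = (ψ - (-1))*f(ψ) = ψ/5 + 7/6.
Simple pole: residue = g(a) at a = -1, which is 29/30.

Radius of convergence at 0: 1.
At -1: a pole of order 1; residue 29/30.


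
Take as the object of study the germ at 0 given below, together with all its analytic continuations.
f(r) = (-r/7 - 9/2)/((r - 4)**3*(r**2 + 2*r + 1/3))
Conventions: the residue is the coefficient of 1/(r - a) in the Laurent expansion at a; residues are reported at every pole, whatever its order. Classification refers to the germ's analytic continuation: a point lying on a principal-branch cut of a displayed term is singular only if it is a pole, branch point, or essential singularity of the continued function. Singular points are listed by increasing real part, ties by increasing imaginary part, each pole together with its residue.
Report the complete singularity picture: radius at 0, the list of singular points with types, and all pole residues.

Radius of convergence at 0: 1 - (1/3)*sqrt(6).
At -1 - (1/3)*sqrt(6): a pole of order 1; residue 131913/10892476 - (225069/21784952)*sqrt(6).
At -1 + (1/3)*sqrt(6): a pole of order 1; residue 131913/10892476 + (225069/21784952)*sqrt(6).
At 4: a pole of order 3; residue -131913/5446238.


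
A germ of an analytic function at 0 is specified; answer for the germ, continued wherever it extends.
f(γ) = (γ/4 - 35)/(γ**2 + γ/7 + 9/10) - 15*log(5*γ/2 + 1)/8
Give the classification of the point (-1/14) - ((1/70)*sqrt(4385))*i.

The denominator factor γ**2 + γ/7 + 9/10 vanishes at (-1/14) - ((1/70)*sqrt(4385))*i and appears to the power 1; the numerator there equals (-1961/56) - ((1/280)*sqrt(4385))*i, nonzero, and no other factor vanishes.
The branch terms are analytic at this point.
Hence a pole whose order is the multiplicity, 1.

The point is a pole of order 1.


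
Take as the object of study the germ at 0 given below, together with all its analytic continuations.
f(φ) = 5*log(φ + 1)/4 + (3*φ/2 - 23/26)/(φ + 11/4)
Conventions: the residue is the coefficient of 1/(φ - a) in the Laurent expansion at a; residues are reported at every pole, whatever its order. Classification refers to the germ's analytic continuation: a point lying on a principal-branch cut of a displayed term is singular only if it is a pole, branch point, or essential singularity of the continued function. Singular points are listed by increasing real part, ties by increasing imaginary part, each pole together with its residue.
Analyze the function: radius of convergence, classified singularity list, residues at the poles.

Denominator factor (φ + 11/4): pole of order 1 at -11/4, modulus 11/4.
Branch term (5/4)*log(1 - φ/(-1)): its argument vanishes at φ = -1, a logarithmic branch point, modulus 1.
The radius of convergence is the smallest modulus among the singular points: 1.
The branch term is analytic at -11/4 and contributes nothing to the residue; only the rational part matters.
At the order-1 pole -11/4 set g(φ) = (φ - (-11/4))*(rational part) = 3*φ/2 - 23/26.
Simple pole: residue = g(a) at a = -11/4, which is -521/104.
List the singular points by increasing real part (a conjugate pair: the negative imaginary part first).

Radius of convergence at 0: 1.
At -11/4: a pole of order 1; residue -521/104.
At -1: a logarithmic branch point.


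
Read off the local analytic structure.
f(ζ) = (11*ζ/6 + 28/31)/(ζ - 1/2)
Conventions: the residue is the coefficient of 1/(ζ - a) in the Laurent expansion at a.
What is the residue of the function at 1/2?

At the order-1 pole 1/2 set g(ζ) = (ζ - (1/2))*f(ζ) = 11*ζ/6 + 28/31.
Simple pole: residue = g(a) at a = 1/2, which is 677/372.

The residue is 677/372.


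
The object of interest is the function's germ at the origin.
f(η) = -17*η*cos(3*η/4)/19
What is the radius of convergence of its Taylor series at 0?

The factor cos(3*η/4) is entire and contributes no finite singular point.
The polynomial part has no poles.
No finite singular points: the Taylor series at 0 converges everywhere.

The radius of convergence is infinite.


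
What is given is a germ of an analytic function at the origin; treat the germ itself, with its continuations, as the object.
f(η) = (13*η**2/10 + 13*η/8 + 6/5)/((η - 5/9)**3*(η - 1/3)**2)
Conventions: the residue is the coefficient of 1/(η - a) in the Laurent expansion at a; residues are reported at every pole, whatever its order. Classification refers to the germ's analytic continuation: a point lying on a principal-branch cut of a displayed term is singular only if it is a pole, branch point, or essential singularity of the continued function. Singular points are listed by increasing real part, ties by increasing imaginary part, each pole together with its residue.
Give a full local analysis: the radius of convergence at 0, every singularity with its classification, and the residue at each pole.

Radius of convergence at 0: 1/3.
At 1/3: a pole of order 2; residue -1630287/640.
At 5/9: a pole of order 3; residue 1630287/640.

Denominator factor (η - 5/9)^3: pole of order 3 at 5/9, modulus 5/9.
Denominator factor (η - 1/3)^2: pole of order 2 at 1/3, modulus 1/3.
The radius of convergence is the smallest modulus among the singular points: 1/3.
At the order-2 pole 1/3 set g(η) = (η - (1/3))^2*f(η) = (13*η**2/10 + 13*η/8 + 6/5)/(η - 5/9)**3.
Order-2 pole: residue = g'(a); g'(1/3) = -1630287/640, so the residue is -1630287/640.
At the order-3 pole 5/9 set g(η) = (η - (5/9))^3*f(η) = (13*η**2/10 + 13*η/8 + 6/5)/(η - 1/3)**2.
Order-3 pole: residue = g''(a)/2; g''(5/9) = 1630287/320, so the residue is 1630287/640.
List the singular points by increasing real part (a conjugate pair: the negative imaginary part first).


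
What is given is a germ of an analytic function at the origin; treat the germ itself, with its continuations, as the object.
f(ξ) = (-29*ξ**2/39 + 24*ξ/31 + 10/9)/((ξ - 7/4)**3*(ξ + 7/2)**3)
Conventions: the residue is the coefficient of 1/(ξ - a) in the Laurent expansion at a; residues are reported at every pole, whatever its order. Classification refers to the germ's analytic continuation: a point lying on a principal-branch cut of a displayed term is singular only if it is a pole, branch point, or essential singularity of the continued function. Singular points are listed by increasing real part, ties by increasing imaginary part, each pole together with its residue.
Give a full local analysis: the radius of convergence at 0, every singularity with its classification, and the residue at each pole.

Denominator factor (ξ + 7/2)^3: pole of order 3 at -7/2, modulus 7/2.
Denominator factor (ξ - 7/4)^3: pole of order 3 at 7/4, modulus 7/4.
The radius of convergence is the smallest modulus among the singular points: 7/4.
At the order-3 pole -7/2 set g(ξ) = (ξ - (-7/2))^3*f(ξ) = (-29*ξ**2/39 + 24*ξ/31 + 10/9)/(ξ - 7/4)**3.
Order-3 pole: residue = g''(a)/2; g''(-7/2) = -23358592/4937678109, so the residue is -11679296/4937678109.
At the order-3 pole 7/4 set g(ξ) = (ξ - (7/4))^3*f(ξ) = (-29*ξ**2/39 + 24*ξ/31 + 10/9)/(ξ + 7/2)**3.
Order-3 pole: residue = g''(a)/2; g''(7/4) = 23358592/4937678109, so the residue is 11679296/4937678109.
List the singular points by increasing real part (a conjugate pair: the negative imaginary part first).

Radius of convergence at 0: 7/4.
At -7/2: a pole of order 3; residue -11679296/4937678109.
At 7/4: a pole of order 3; residue 11679296/4937678109.


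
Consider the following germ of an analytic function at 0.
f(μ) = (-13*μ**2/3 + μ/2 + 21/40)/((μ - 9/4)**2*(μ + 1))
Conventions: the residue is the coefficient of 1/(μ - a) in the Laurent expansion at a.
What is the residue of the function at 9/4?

The residue is -3317/845.

At the order-2 pole 9/4 set g(μ) = (μ - (9/4))^2*f(μ) = (-13*μ**2/3 + μ/2 + 21/40)/(μ + 1).
Order-2 pole: residue = g'(a); g'(9/4) = -3317/845, so the residue is -3317/845.


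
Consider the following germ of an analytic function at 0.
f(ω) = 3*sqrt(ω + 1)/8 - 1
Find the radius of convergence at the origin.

Branch term (3/8)*sqrt(1 - ω/(-1)): its argument vanishes at ω = -1, a square-root branch point, modulus 1.
The radius of convergence is the smallest modulus among the singular points: 1.

The radius of convergence is 1.


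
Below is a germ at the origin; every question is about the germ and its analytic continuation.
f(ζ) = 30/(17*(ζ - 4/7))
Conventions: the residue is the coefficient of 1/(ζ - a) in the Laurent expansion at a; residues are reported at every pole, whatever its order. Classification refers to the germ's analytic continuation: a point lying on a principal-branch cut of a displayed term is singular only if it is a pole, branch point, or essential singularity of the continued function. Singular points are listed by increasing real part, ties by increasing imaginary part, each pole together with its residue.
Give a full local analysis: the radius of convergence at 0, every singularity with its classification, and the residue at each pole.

Radius of convergence at 0: 4/7.
At 4/7: a pole of order 1; residue 30/17.

Denominator factor (ζ - 4/7): pole of order 1 at 4/7, modulus 4/7.
The radius of convergence is the smallest modulus among the singular points: 4/7.
At the order-1 pole 4/7 set g(ζ) = (ζ - (4/7))*f(ζ) = 30/17.
Simple pole: residue = g(a) at a = 4/7, which is 30/17.


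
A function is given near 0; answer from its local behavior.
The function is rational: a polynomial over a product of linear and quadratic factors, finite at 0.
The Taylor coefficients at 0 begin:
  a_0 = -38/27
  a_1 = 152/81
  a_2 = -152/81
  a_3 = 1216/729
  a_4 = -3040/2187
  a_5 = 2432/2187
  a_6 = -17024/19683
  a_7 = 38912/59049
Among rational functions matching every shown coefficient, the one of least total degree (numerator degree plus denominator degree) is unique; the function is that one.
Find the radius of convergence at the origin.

No rational of total degree below 2 reproduces all 8 coefficients; solving the [0/2] Pade equations on them gives f(λ) = -19/(6*(λ + 3/2)**2), whose expansion matches every shown term.
Denominator factor (λ + 3/2)^2: pole of order 2 at -3/2, modulus 3/2.
The radius of convergence is the smallest modulus among the singular points: 3/2.

The radius of convergence is 3/2.


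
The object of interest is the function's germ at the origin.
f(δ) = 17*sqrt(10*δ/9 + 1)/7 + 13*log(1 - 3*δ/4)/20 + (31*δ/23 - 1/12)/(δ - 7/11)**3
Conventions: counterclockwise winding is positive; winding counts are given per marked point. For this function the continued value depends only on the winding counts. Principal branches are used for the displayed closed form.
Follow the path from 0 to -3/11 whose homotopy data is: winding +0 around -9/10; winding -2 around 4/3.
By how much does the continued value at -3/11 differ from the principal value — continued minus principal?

Continued minus principal equals -(13/5)*pi*i.

The rational part is single-valued and drops out of the difference; each branch term changes only by its own monodromy.
(13/20)*log(1 - δ/(4/3)): each positive loop around 4/3 adds 2*pi*i to the log, so winding -2 contributes (13/20)*(-2)*2*pi*i = -(13/5)*pi*i.
(17/7)*sqrt(1 - δ/(-9/10)): winding +0 is even, the square root returns to the same sheet, contribution 0.
Summing the contributions at δ = -3/11 gives -(13/5)*pi*i.


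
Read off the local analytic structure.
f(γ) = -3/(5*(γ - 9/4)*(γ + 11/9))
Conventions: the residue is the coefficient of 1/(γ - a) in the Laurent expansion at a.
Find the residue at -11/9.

The residue is 108/625.

At the order-1 pole -11/9 set g(γ) = (γ - (-11/9))*f(γ) = -3/(5*(γ - 9/4)).
Simple pole: residue = g(a) at a = -11/9, which is 108/625.


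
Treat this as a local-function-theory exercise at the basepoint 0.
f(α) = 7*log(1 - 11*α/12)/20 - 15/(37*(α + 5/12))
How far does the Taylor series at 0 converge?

Denominator factor (α + 5/12): pole of order 1 at -5/12, modulus 5/12.
Branch term (7/20)*log(1 - α/(12/11)): its argument vanishes at α = 12/11, a logarithmic branch point, modulus 12/11.
The radius of convergence is the smallest modulus among the singular points: 5/12.

The radius of convergence is 5/12.


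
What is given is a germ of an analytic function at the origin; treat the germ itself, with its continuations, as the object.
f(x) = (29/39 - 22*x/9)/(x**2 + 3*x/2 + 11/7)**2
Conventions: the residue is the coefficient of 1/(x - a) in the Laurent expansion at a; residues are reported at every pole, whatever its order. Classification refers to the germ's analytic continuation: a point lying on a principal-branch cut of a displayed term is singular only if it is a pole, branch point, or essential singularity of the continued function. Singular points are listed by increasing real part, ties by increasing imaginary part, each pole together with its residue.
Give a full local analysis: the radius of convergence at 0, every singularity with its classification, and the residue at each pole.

Radius of convergence at 0: (1/7)*sqrt(77).
At (-3/4) - ((1/28)*sqrt(791))*i: a pole of order 2; residue ((3752/165997)*sqrt(791))*i.
At (-3/4) + ((1/28)*sqrt(791))*i: a pole of order 2; residue -((3752/165997)*sqrt(791))*i.

Denominator factor (x**2 + 3*x/2 + 11/7)^2: discriminant -113/28, complex-conjugate roots (-3/4) + ((1/28)*sqrt(791))*i and (-3/4) - ((1/28)*sqrt(791))*i; poles of order 2, moduli (1/7)*sqrt(77) and (1/7)*sqrt(77).
The radius of convergence is the smallest modulus among the singular points: (1/7)*sqrt(77).
The factor x**2 + 3*x/2 + 11/7 splits as (x - a)(x - a') with a = (-3/4) - ((1/28)*sqrt(791))*i, a' = (-3/4) + ((1/28)*sqrt(791))*i. At the order-2 pole a set g(x) = (x - a)^2*f(x) = [29/39 - 22*x/9] / (x - a')^2.
Order-2 pole: residue = g'(a); g'((-3/4) - ((1/28)*sqrt(791))*i) = ((3752/165997)*sqrt(791))*i, so the residue is ((3752/165997)*sqrt(791))*i.
The factor x**2 + 3*x/2 + 11/7 splits as (x - a)(x - a') with a = (-3/4) + ((1/28)*sqrt(791))*i, a' = (-3/4) - ((1/28)*sqrt(791))*i. At the order-2 pole a set g(x) = (x - a)^2*f(x) = [29/39 - 22*x/9] / (x - a')^2.
Order-2 pole: residue = g'(a); g'((-3/4) + ((1/28)*sqrt(791))*i) = -((3752/165997)*sqrt(791))*i, so the residue is -((3752/165997)*sqrt(791))*i.
List the singular points by increasing real part (a conjugate pair: the negative imaginary part first).


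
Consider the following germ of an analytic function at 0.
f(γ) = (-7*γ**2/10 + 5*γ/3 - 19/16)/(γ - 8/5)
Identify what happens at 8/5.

The point is a pole of order 1.

The denominator factor γ - 8/5 vanishes at 8/5 and appears to the power 1; the numerator there equals -1877/6000, nonzero, and no other factor vanishes.
Hence a pole whose order is the multiplicity, 1.


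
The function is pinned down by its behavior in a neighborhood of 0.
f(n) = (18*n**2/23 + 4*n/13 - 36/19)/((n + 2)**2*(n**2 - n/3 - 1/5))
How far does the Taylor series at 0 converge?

Denominator factor (n + 2)^2: pole of order 2 at -2, modulus 2.
Denominator factor (n**2 - n/3 - 1/5): discriminant 41/45, real irrational roots 1/6 + (1/30)*sqrt(205) and 1/6 - (1/30)*sqrt(205); poles of order 1, moduli 1/6 + (1/30)*sqrt(205) and -1/6 + (1/30)*sqrt(205).
The radius of convergence is the smallest modulus among the singular points: -1/6 + (1/30)*sqrt(205).

The radius of convergence is -1/6 + (1/30)*sqrt(205).


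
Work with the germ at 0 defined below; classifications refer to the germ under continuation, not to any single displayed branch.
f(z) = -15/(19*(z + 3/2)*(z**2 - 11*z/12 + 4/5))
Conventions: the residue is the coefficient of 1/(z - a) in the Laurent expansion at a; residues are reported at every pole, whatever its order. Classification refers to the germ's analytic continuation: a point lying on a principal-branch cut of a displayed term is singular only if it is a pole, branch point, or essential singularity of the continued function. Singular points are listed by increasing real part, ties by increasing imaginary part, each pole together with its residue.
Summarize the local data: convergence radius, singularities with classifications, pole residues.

Radius of convergence at 0: (2/5)*sqrt(5).
At -3/2: a pole of order 1; residue -200/1121.
At (11/24) - ((1/120)*sqrt(8495))*i: a pole of order 1; residue (100/1121) - ((4700/1904579)*sqrt(8495))*i.
At (11/24) + ((1/120)*sqrt(8495))*i: a pole of order 1; residue (100/1121) + ((4700/1904579)*sqrt(8495))*i.
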